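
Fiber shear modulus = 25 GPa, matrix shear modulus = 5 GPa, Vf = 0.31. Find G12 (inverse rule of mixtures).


1/G12 = Vf/Gf + (1-Vf)/Gm = 0.31/25 + 0.69/5
G12 = 6.65 GPa

6.65 GPa


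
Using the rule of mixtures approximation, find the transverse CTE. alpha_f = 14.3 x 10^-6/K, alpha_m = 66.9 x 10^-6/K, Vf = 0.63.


alpha_2 = alpha_f*Vf + alpha_m*(1-Vf) = 14.3*0.63 + 66.9*0.37 = 33.8 x 10^-6/K

33.8 x 10^-6/K


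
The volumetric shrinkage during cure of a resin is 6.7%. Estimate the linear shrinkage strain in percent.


Linear shrinkage ≈ vol_shrink/3 = 6.7/3 = 2.233%

2.233%


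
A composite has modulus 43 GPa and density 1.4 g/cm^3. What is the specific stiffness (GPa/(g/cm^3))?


Specific stiffness = E/rho = 43/1.4 = 30.7 GPa/(g/cm^3)

30.7 GPa/(g/cm^3)


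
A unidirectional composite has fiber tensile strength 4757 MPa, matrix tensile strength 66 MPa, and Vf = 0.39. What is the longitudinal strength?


sigma_1 = sigma_f*Vf + sigma_m*(1-Vf) = 4757*0.39 + 66*0.61 = 1895.5 MPa

1895.5 MPa


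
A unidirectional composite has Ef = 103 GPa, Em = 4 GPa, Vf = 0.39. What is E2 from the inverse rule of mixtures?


1/E2 = Vf/Ef + (1-Vf)/Em = 0.39/103 + 0.61/4
E2 = 6.4 GPa

6.4 GPa


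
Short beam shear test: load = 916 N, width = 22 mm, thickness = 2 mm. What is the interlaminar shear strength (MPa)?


ILSS = 3F/(4bh) = 3*916/(4*22*2) = 15.61 MPa

15.61 MPa


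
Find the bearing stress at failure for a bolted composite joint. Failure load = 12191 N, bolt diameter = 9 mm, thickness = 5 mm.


sigma_br = F/(d*h) = 12191/(9*5) = 270.9 MPa

270.9 MPa


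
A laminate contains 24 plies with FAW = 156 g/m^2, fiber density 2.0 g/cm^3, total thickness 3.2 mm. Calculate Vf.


Vf = n * FAW / (rho_f * h * 1000) = 24 * 156 / (2.0 * 3.2 * 1000) = 0.585

0.585


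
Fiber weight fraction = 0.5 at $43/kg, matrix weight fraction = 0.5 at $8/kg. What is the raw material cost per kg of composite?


Cost = cost_f*Wf + cost_m*Wm = 43*0.5 + 8*0.5 = $25.5/kg

$25.5/kg


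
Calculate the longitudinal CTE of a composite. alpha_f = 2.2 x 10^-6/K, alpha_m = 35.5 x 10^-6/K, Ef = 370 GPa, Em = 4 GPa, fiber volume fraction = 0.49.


E1 = Ef*Vf + Em*(1-Vf) = 183.34
alpha_1 = (alpha_f*Ef*Vf + alpha_m*Em*(1-Vf))/E1 = 2.57 x 10^-6/K

2.57 x 10^-6/K


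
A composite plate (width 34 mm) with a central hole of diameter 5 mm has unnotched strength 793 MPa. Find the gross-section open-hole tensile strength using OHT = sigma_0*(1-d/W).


OHT = sigma_0*(1-d/W) = 793*(1-5/34) = 676.4 MPa

676.4 MPa


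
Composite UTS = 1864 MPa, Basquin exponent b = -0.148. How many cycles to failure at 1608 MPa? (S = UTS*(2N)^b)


N = 0.5 * (S/UTS)^(1/b) = 0.5 * (1608/1864)^(1/-0.148) = 1.3567 cycles

1.3567 cycles


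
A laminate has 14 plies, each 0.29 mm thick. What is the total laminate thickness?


h = n * t_ply = 14 * 0.29 = 4.06 mm

4.06 mm


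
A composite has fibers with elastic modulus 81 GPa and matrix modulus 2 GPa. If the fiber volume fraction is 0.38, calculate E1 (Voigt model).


E1 = Ef*Vf + Em*(1-Vf) = 81*0.38 + 2*0.62 = 32.02 GPa

32.02 GPa


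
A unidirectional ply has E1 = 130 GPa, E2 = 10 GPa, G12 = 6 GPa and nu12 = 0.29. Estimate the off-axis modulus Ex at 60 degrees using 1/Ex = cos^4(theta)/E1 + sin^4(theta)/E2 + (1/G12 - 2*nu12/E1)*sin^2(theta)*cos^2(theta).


cos^4(60) = 0.0625, sin^4(60) = 0.5625, sin^2(60)*cos^2(60) = 0.1875
1/G12 - 2*nu12/E1 = 1/6 - 2*0.29/130 = 0.162205 GPa^-1
1/Ex = 0.0625/130 + 0.5625/10 + 0.162205*0.1875 = 0.0871442 GPa^-1
Ex = 11.48 GPa

11.48 GPa


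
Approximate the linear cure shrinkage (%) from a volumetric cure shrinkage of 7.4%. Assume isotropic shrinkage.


Linear shrinkage ≈ vol_shrink/3 = 7.4/3 = 2.467%

2.467%


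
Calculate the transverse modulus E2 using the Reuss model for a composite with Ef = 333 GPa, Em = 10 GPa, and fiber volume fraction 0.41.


1/E2 = Vf/Ef + (1-Vf)/Em = 0.41/333 + 0.59/10
E2 = 16.6 GPa

16.6 GPa


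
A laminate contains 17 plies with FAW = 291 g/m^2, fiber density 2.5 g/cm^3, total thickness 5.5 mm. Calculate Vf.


Vf = n * FAW / (rho_f * h * 1000) = 17 * 291 / (2.5 * 5.5 * 1000) = 0.3598

0.3598


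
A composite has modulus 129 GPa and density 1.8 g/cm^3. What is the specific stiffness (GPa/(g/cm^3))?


Specific stiffness = E/rho = 129/1.8 = 71.7 GPa/(g/cm^3)

71.7 GPa/(g/cm^3)


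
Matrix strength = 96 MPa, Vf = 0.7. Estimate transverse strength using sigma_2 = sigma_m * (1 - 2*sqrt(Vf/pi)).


factor = 1 - 2*sqrt(0.7/pi) = 0.0559
sigma_2 = 96 * 0.0559 = 5.37 MPa

5.37 MPa


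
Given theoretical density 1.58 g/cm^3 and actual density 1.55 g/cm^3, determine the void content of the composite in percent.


Void% = (rho_theo - rho_actual)/rho_theo * 100 = (1.58 - 1.55)/1.58 * 100 = 1.9%

1.9%


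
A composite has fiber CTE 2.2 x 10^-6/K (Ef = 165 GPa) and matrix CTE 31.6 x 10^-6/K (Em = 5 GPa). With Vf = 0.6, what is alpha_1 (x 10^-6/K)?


E1 = Ef*Vf + Em*(1-Vf) = 101.0
alpha_1 = (alpha_f*Ef*Vf + alpha_m*Em*(1-Vf))/E1 = 2.78 x 10^-6/K

2.78 x 10^-6/K


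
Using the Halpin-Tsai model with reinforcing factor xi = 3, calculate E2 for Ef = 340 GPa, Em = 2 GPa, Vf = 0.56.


eta = (Ef/Em - 1)/(Ef/Em + xi) = (170.0 - 1)/(170.0 + 3) = 0.9769
E2 = Em*(1+xi*eta*Vf)/(1-eta*Vf) = 11.66 GPa

11.66 GPa


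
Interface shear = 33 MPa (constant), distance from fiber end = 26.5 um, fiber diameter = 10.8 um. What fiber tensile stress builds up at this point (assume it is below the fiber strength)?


Force balance: sigma_f * (pi*d^2/4) = tau * (pi*d) * x  ->  sigma_f = 4 * tau * x / d
sigma_f = 4 * 33 * 26.5 / 10.8 = 323.9 MPa

323.9 MPa


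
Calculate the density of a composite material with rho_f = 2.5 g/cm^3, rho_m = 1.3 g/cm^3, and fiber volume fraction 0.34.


rho_c = rho_f*Vf + rho_m*(1-Vf) = 2.5*0.34 + 1.3*0.66 = 1.708 g/cm^3

1.708 g/cm^3


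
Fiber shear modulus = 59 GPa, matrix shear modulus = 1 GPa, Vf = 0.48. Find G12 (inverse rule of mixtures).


1/G12 = Vf/Gf + (1-Vf)/Gm = 0.48/59 + 0.52/1
G12 = 1.89 GPa

1.89 GPa


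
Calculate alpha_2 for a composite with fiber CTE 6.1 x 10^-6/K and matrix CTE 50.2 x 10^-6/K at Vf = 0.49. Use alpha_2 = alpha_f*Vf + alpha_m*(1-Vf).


alpha_2 = alpha_f*Vf + alpha_m*(1-Vf) = 6.1*0.49 + 50.2*0.51 = 28.6 x 10^-6/K

28.6 x 10^-6/K


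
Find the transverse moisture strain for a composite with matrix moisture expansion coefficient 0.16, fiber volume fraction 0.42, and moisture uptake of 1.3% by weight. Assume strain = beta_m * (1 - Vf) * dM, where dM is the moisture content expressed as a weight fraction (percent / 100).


dM = 1.3/100 = 0.013
strain = beta_m * (1-Vf) * dM = 0.16 * 0.58 * 0.013 = 0.0012064

0.0012064


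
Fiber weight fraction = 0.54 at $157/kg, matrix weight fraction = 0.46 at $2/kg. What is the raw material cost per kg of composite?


Cost = cost_f*Wf + cost_m*Wm = 157*0.54 + 2*0.46 = $85.7/kg

$85.7/kg


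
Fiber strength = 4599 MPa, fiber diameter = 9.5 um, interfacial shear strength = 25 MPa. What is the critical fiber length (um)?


Lc = sigma_f * d / (2 * tau_i) = 4599 * 9.5 / (2 * 25) = 873.8 um

873.8 um


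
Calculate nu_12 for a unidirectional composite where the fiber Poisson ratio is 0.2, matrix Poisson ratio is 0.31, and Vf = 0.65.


nu_12 = nu_f*Vf + nu_m*(1-Vf) = 0.2*0.65 + 0.31*0.35 = 0.2385

0.2385


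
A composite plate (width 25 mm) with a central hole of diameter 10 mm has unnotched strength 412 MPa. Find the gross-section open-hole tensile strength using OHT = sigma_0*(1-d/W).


OHT = sigma_0*(1-d/W) = 412*(1-10/25) = 247.2 MPa

247.2 MPa


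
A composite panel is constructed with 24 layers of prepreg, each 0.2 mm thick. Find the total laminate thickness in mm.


h = n * t_ply = 24 * 0.2 = 4.8 mm

4.8 mm


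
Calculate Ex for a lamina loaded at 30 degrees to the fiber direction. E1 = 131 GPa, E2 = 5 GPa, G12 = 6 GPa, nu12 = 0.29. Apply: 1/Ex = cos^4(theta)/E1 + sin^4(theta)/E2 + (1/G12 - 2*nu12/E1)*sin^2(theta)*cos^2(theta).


cos^4(30) = 0.5625, sin^4(30) = 0.0625, sin^2(30)*cos^2(30) = 0.1875
1/G12 - 2*nu12/E1 = 1/6 - 2*0.29/131 = 0.162239 GPa^-1
1/Ex = 0.5625/131 + 0.0625/5 + 0.162239*0.1875 = 0.0472137 GPa^-1
Ex = 21.18 GPa

21.18 GPa


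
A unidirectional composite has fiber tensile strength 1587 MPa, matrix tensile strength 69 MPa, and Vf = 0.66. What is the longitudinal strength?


sigma_1 = sigma_f*Vf + sigma_m*(1-Vf) = 1587*0.66 + 69*0.34 = 1070.9 MPa

1070.9 MPa


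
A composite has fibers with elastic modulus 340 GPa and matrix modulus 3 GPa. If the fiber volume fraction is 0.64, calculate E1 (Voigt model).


E1 = Ef*Vf + Em*(1-Vf) = 340*0.64 + 3*0.36 = 218.68 GPa

218.68 GPa


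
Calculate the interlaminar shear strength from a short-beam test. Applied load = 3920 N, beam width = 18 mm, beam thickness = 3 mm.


ILSS = 3F/(4bh) = 3*3920/(4*18*3) = 54.44 MPa

54.44 MPa


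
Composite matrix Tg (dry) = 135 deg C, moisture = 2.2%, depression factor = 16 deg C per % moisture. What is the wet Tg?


Tg_wet = Tg_dry - k*moisture = 135 - 16*2.2 = 99.8 deg C

99.8 deg C


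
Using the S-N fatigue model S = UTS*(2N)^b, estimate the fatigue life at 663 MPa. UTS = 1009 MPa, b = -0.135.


N = 0.5 * (S/UTS)^(1/b) = 0.5 * (663/1009)^(1/-0.135) = 11.2180 cycles

11.2180 cycles


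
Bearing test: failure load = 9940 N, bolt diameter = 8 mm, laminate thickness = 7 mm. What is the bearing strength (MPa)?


sigma_br = F/(d*h) = 9940/(8*7) = 177.5 MPa

177.5 MPa


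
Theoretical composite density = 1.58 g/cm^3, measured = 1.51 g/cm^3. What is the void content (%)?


Void% = (rho_theo - rho_actual)/rho_theo * 100 = (1.58 - 1.51)/1.58 * 100 = 4.43%

4.43%


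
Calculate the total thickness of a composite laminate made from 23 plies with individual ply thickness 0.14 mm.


h = n * t_ply = 23 * 0.14 = 3.22 mm

3.22 mm


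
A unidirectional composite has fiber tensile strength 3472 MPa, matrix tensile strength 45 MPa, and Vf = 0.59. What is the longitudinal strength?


sigma_1 = sigma_f*Vf + sigma_m*(1-Vf) = 3472*0.59 + 45*0.41 = 2066.9 MPa

2066.9 MPa


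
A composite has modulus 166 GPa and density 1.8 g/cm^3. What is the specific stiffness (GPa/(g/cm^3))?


Specific stiffness = E/rho = 166/1.8 = 92.2 GPa/(g/cm^3)

92.2 GPa/(g/cm^3)


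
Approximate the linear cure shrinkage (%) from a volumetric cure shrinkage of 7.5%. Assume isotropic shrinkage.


Linear shrinkage ≈ vol_shrink/3 = 7.5/3 = 2.5%

2.5%


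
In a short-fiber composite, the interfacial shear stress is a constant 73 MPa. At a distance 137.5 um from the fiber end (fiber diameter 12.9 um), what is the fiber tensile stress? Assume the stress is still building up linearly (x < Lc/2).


Force balance: sigma_f * (pi*d^2/4) = tau * (pi*d) * x  ->  sigma_f = 4 * tau * x / d
sigma_f = 4 * 73 * 137.5 / 12.9 = 3112.4 MPa

3112.4 MPa


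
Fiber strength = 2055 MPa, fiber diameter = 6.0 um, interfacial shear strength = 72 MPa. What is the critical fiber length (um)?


Lc = sigma_f * d / (2 * tau_i) = 2055 * 6.0 / (2 * 72) = 85.6 um

85.6 um


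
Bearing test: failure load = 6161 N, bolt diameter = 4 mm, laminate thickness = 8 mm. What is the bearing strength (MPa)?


sigma_br = F/(d*h) = 6161/(4*8) = 192.5 MPa

192.5 MPa


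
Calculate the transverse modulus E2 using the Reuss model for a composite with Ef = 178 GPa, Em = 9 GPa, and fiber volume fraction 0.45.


1/E2 = Vf/Ef + (1-Vf)/Em = 0.45/178 + 0.55/9
E2 = 15.71 GPa

15.71 GPa


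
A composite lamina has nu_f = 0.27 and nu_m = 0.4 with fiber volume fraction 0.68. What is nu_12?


nu_12 = nu_f*Vf + nu_m*(1-Vf) = 0.27*0.68 + 0.4*0.32 = 0.3116

0.3116


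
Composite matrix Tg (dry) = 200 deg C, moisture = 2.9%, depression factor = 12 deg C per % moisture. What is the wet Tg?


Tg_wet = Tg_dry - k*moisture = 200 - 12*2.9 = 165.2 deg C

165.2 deg C


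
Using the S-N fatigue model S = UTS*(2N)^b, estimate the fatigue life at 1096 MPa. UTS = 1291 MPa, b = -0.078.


N = 0.5 * (S/UTS)^(1/b) = 0.5 * (1096/1291)^(1/-0.078) = 4.0805 cycles

4.0805 cycles


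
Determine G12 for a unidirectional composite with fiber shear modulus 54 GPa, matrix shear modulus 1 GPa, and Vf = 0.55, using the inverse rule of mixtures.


1/G12 = Vf/Gf + (1-Vf)/Gm = 0.55/54 + 0.45/1
G12 = 2.17 GPa

2.17 GPa


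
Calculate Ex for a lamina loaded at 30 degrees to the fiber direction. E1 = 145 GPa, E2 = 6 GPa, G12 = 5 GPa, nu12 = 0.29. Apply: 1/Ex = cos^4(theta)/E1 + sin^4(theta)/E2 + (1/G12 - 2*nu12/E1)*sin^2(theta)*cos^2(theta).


cos^4(30) = 0.5625, sin^4(30) = 0.0625, sin^2(30)*cos^2(30) = 0.1875
1/G12 - 2*nu12/E1 = 1/5 - 2*0.29/145 = 0.196 GPa^-1
1/Ex = 0.5625/145 + 0.0625/6 + 0.196*0.1875 = 0.051046 GPa^-1
Ex = 19.59 GPa

19.59 GPa


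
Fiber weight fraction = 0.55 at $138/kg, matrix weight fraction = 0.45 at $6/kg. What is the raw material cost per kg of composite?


Cost = cost_f*Wf + cost_m*Wm = 138*0.55 + 6*0.45 = $78.6/kg

$78.6/kg


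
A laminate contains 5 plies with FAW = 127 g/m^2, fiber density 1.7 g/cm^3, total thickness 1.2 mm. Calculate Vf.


Vf = n * FAW / (rho_f * h * 1000) = 5 * 127 / (1.7 * 1.2 * 1000) = 0.3113

0.3113


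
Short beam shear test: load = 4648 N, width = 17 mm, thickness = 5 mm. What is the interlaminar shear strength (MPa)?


ILSS = 3F/(4bh) = 3*4648/(4*17*5) = 41.01 MPa

41.01 MPa


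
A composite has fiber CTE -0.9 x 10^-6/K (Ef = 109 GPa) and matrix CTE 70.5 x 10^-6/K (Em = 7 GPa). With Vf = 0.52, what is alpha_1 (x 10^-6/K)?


E1 = Ef*Vf + Em*(1-Vf) = 60.04
alpha_1 = (alpha_f*Ef*Vf + alpha_m*Em*(1-Vf))/E1 = 3.1 x 10^-6/K

3.1 x 10^-6/K


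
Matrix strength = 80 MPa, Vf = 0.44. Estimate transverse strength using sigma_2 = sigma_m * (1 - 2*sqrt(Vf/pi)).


factor = 1 - 2*sqrt(0.44/pi) = 0.2515
sigma_2 = 80 * 0.2515 = 20.12 MPa

20.12 MPa


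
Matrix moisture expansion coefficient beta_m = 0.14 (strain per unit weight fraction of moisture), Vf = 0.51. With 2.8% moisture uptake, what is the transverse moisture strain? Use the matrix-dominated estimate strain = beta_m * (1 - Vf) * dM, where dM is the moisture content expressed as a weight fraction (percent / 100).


dM = 2.8/100 = 0.028
strain = beta_m * (1-Vf) * dM = 0.14 * 0.49 * 0.028 = 0.0019208

0.0019208


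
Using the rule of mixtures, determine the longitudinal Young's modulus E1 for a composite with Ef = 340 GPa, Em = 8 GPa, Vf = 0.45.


E1 = Ef*Vf + Em*(1-Vf) = 340*0.45 + 8*0.55 = 157.4 GPa

157.4 GPa


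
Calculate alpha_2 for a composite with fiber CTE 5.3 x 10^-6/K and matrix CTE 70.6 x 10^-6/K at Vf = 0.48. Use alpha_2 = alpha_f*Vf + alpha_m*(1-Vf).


alpha_2 = alpha_f*Vf + alpha_m*(1-Vf) = 5.3*0.48 + 70.6*0.52 = 39.3 x 10^-6/K

39.3 x 10^-6/K


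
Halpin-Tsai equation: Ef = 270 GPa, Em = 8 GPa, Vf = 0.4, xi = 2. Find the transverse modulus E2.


eta = (Ef/Em - 1)/(Ef/Em + xi) = (33.75 - 1)/(33.75 + 2) = 0.9161
E2 = Em*(1+xi*eta*Vf)/(1-eta*Vf) = 21.88 GPa

21.88 GPa


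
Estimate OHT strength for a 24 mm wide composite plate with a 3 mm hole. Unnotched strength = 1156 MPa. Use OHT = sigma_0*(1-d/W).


OHT = sigma_0*(1-d/W) = 1156*(1-3/24) = 1011.5 MPa

1011.5 MPa


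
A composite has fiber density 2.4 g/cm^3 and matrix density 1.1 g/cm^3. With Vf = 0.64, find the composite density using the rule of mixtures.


rho_c = rho_f*Vf + rho_m*(1-Vf) = 2.4*0.64 + 1.1*0.36 = 1.932 g/cm^3

1.932 g/cm^3


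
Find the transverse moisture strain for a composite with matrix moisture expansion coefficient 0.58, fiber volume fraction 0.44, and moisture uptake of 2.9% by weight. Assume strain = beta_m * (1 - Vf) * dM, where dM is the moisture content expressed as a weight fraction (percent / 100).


dM = 2.9/100 = 0.029
strain = beta_m * (1-Vf) * dM = 0.58 * 0.56 * 0.029 = 0.0094192

0.0094192


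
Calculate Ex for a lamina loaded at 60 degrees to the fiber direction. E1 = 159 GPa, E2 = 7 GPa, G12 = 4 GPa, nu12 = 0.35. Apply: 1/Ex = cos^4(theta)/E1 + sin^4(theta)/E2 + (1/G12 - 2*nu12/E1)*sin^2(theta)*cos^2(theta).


cos^4(60) = 0.0625, sin^4(60) = 0.5625, sin^2(60)*cos^2(60) = 0.1875
1/G12 - 2*nu12/E1 = 1/4 - 2*0.35/159 = 0.245597 GPa^-1
1/Ex = 0.0625/159 + 0.5625/7 + 0.245597*0.1875 = 0.1267998 GPa^-1
Ex = 7.89 GPa

7.89 GPa


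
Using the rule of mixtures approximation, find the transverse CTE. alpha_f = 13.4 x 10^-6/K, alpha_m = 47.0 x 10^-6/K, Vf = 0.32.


alpha_2 = alpha_f*Vf + alpha_m*(1-Vf) = 13.4*0.32 + 47.0*0.68 = 36.2 x 10^-6/K

36.2 x 10^-6/K


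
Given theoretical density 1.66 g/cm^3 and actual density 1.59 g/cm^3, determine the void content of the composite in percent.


Void% = (rho_theo - rho_actual)/rho_theo * 100 = (1.66 - 1.59)/1.66 * 100 = 4.22%

4.22%


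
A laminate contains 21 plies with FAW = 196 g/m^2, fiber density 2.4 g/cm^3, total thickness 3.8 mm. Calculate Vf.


Vf = n * FAW / (rho_f * h * 1000) = 21 * 196 / (2.4 * 3.8 * 1000) = 0.4513

0.4513


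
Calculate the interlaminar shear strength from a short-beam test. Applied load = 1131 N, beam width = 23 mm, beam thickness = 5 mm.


ILSS = 3F/(4bh) = 3*1131/(4*23*5) = 7.38 MPa

7.38 MPa


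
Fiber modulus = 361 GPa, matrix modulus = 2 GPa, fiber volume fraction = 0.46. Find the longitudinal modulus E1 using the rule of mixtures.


E1 = Ef*Vf + Em*(1-Vf) = 361*0.46 + 2*0.54 = 167.14 GPa

167.14 GPa


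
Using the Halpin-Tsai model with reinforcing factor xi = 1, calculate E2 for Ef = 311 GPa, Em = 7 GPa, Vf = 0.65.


eta = (Ef/Em - 1)/(Ef/Em + xi) = (44.4286 - 1)/(44.4286 + 1) = 0.956
E2 = Em*(1+xi*eta*Vf)/(1-eta*Vf) = 29.98 GPa

29.98 GPa


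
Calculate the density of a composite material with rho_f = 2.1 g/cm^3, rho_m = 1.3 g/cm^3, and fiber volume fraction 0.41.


rho_c = rho_f*Vf + rho_m*(1-Vf) = 2.1*0.41 + 1.3*0.59 = 1.628 g/cm^3

1.628 g/cm^3


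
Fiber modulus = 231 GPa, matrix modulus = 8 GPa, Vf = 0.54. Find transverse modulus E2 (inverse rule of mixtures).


1/E2 = Vf/Ef + (1-Vf)/Em = 0.54/231 + 0.46/8
E2 = 16.71 GPa

16.71 GPa


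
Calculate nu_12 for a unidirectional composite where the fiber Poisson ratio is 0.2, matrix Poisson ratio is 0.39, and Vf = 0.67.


nu_12 = nu_f*Vf + nu_m*(1-Vf) = 0.2*0.67 + 0.39*0.33 = 0.2627

0.2627


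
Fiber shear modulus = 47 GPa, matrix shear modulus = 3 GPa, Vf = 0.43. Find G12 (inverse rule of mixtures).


1/G12 = Vf/Gf + (1-Vf)/Gm = 0.43/47 + 0.57/3
G12 = 5.02 GPa

5.02 GPa


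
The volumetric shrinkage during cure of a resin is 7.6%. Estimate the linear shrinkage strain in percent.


Linear shrinkage ≈ vol_shrink/3 = 7.6/3 = 2.533%

2.533%


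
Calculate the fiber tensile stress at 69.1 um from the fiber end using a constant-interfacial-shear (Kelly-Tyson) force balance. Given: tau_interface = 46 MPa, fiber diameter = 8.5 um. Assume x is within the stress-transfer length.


Force balance: sigma_f * (pi*d^2/4) = tau * (pi*d) * x  ->  sigma_f = 4 * tau * x / d
sigma_f = 4 * 46 * 69.1 / 8.5 = 1495.8 MPa

1495.8 MPa


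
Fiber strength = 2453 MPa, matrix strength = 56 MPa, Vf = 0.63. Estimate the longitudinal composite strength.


sigma_1 = sigma_f*Vf + sigma_m*(1-Vf) = 2453*0.63 + 56*0.37 = 1566.1 MPa

1566.1 MPa


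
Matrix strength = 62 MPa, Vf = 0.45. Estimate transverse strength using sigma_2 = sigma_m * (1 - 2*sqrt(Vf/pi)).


factor = 1 - 2*sqrt(0.45/pi) = 0.2431
sigma_2 = 62 * 0.2431 = 15.07 MPa

15.07 MPa


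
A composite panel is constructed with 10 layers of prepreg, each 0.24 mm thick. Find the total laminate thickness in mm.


h = n * t_ply = 10 * 0.24 = 2.4 mm

2.4 mm


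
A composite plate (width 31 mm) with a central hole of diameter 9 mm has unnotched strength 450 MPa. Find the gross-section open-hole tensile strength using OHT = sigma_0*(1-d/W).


OHT = sigma_0*(1-d/W) = 450*(1-9/31) = 319.4 MPa

319.4 MPa


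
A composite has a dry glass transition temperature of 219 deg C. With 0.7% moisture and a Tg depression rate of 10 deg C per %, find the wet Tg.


Tg_wet = Tg_dry - k*moisture = 219 - 10*0.7 = 212.0 deg C

212.0 deg C


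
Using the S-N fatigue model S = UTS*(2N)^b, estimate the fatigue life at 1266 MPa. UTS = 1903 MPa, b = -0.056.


N = 0.5 * (S/UTS)^(1/b) = 0.5 * (1266/1903)^(1/-0.056) = 724.0608 cycles

724.0608 cycles


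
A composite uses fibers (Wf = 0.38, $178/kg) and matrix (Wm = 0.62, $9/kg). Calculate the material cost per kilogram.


Cost = cost_f*Wf + cost_m*Wm = 178*0.38 + 9*0.62 = $73.22/kg

$73.22/kg


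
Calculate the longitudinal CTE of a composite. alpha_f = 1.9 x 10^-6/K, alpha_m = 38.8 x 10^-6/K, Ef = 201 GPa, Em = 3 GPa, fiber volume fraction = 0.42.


E1 = Ef*Vf + Em*(1-Vf) = 86.16
alpha_1 = (alpha_f*Ef*Vf + alpha_m*Em*(1-Vf))/E1 = 2.65 x 10^-6/K

2.65 x 10^-6/K


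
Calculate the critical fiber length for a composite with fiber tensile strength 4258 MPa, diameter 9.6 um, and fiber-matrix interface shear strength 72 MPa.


Lc = sigma_f * d / (2 * tau_i) = 4258 * 9.6 / (2 * 72) = 283.9 um

283.9 um


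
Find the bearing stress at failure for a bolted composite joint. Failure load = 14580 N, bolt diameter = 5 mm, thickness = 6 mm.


sigma_br = F/(d*h) = 14580/(5*6) = 486.0 MPa

486.0 MPa


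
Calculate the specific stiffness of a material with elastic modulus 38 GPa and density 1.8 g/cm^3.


Specific stiffness = E/rho = 38/1.8 = 21.1 GPa/(g/cm^3)

21.1 GPa/(g/cm^3)


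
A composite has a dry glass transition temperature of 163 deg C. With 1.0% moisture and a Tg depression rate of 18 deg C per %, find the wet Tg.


Tg_wet = Tg_dry - k*moisture = 163 - 18*1.0 = 145.0 deg C

145.0 deg C


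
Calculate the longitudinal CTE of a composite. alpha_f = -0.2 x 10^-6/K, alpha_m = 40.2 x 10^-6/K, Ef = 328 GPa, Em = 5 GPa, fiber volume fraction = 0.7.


E1 = Ef*Vf + Em*(1-Vf) = 231.1
alpha_1 = (alpha_f*Ef*Vf + alpha_m*Em*(1-Vf))/E1 = 0.06 x 10^-6/K

0.06 x 10^-6/K


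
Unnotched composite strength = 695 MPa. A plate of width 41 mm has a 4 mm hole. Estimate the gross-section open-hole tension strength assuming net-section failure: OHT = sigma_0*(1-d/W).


OHT = sigma_0*(1-d/W) = 695*(1-4/41) = 627.2 MPa

627.2 MPa


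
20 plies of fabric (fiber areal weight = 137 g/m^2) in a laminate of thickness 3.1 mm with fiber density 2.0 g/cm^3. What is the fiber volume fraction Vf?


Vf = n * FAW / (rho_f * h * 1000) = 20 * 137 / (2.0 * 3.1 * 1000) = 0.4419

0.4419


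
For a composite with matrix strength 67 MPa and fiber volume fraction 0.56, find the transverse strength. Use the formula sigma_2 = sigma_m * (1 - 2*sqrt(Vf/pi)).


factor = 1 - 2*sqrt(0.56/pi) = 0.1556
sigma_2 = 67 * 0.1556 = 10.43 MPa

10.43 MPa


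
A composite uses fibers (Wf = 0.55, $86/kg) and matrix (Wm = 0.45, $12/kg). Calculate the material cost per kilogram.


Cost = cost_f*Wf + cost_m*Wm = 86*0.55 + 12*0.45 = $52.7/kg

$52.7/kg


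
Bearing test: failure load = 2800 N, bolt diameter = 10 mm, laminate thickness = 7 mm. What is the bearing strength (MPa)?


sigma_br = F/(d*h) = 2800/(10*7) = 40.0 MPa

40.0 MPa


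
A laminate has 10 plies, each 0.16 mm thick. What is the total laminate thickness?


h = n * t_ply = 10 * 0.16 = 1.6 mm

1.6 mm


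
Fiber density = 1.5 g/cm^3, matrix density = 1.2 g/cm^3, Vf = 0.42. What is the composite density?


rho_c = rho_f*Vf + rho_m*(1-Vf) = 1.5*0.42 + 1.2*0.58 = 1.326 g/cm^3

1.326 g/cm^3


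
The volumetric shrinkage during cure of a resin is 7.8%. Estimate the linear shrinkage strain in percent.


Linear shrinkage ≈ vol_shrink/3 = 7.8/3 = 2.6%

2.6%


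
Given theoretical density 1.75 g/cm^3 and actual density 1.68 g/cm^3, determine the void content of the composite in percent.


Void% = (rho_theo - rho_actual)/rho_theo * 100 = (1.75 - 1.68)/1.75 * 100 = 4.0%

4.0%


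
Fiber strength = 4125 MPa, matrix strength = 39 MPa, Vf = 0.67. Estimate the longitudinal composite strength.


sigma_1 = sigma_f*Vf + sigma_m*(1-Vf) = 4125*0.67 + 39*0.33 = 2776.6 MPa

2776.6 MPa


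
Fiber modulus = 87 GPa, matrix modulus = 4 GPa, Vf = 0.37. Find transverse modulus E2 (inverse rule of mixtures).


1/E2 = Vf/Ef + (1-Vf)/Em = 0.37/87 + 0.63/4
E2 = 6.18 GPa

6.18 GPa


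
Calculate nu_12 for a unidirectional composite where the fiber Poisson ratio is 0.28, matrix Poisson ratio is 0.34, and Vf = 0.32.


nu_12 = nu_f*Vf + nu_m*(1-Vf) = 0.28*0.32 + 0.34*0.68 = 0.3208

0.3208


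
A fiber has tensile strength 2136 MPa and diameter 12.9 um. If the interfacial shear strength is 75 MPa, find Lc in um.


Lc = sigma_f * d / (2 * tau_i) = 2136 * 12.9 / (2 * 75) = 183.7 um

183.7 um


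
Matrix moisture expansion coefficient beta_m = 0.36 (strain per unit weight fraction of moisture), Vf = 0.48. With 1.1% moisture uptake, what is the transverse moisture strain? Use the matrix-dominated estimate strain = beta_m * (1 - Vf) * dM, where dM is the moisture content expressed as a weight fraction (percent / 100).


dM = 1.1/100 = 0.011
strain = beta_m * (1-Vf) * dM = 0.36 * 0.52 * 0.011 = 0.0020592

0.0020592


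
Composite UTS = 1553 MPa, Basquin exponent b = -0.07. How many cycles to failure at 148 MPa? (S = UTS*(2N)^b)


N = 0.5 * (S/UTS)^(1/b) = 0.5 * (148/1553)^(1/-0.07) = 1.9204e+14 cycles

1.9204e+14 cycles


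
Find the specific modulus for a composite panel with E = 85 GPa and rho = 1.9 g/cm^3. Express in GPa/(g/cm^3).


Specific stiffness = E/rho = 85/1.9 = 44.7 GPa/(g/cm^3)

44.7 GPa/(g/cm^3)


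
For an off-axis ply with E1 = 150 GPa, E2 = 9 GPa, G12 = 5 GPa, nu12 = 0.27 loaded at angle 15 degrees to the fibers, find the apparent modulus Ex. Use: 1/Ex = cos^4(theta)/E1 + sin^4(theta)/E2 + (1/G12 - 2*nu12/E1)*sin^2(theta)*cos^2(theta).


cos^4(15) = 0.870513, sin^4(15) = 0.004487, sin^2(15)*cos^2(15) = 0.0625
1/G12 - 2*nu12/E1 = 1/5 - 2*0.27/150 = 0.1964 GPa^-1
1/Ex = 0.870513/150 + 0.004487/9 + 0.1964*0.0625 = 0.018577 GPa^-1
Ex = 53.83 GPa

53.83 GPa


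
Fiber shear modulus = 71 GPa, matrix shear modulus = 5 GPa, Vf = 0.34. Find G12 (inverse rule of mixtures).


1/G12 = Vf/Gf + (1-Vf)/Gm = 0.34/71 + 0.66/5
G12 = 7.31 GPa

7.31 GPa


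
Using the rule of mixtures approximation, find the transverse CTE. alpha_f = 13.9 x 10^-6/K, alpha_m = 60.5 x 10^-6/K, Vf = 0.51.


alpha_2 = alpha_f*Vf + alpha_m*(1-Vf) = 13.9*0.51 + 60.5*0.49 = 36.7 x 10^-6/K

36.7 x 10^-6/K


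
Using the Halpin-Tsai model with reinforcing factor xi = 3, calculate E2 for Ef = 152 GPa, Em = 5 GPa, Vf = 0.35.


eta = (Ef/Em - 1)/(Ef/Em + xi) = (30.4 - 1)/(30.4 + 3) = 0.8802
E2 = Em*(1+xi*eta*Vf)/(1-eta*Vf) = 13.91 GPa

13.91 GPa


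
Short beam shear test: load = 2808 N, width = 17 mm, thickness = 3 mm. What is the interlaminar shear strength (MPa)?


ILSS = 3F/(4bh) = 3*2808/(4*17*3) = 41.29 MPa

41.29 MPa


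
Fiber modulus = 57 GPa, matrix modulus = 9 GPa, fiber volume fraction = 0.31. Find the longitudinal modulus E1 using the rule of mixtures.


E1 = Ef*Vf + Em*(1-Vf) = 57*0.31 + 9*0.69 = 23.88 GPa

23.88 GPa


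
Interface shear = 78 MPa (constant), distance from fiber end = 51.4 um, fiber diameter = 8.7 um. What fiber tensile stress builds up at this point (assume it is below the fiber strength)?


Force balance: sigma_f * (pi*d^2/4) = tau * (pi*d) * x  ->  sigma_f = 4 * tau * x / d
sigma_f = 4 * 78 * 51.4 / 8.7 = 1843.3 MPa

1843.3 MPa


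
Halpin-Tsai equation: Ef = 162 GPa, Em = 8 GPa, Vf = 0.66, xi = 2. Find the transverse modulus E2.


eta = (Ef/Em - 1)/(Ef/Em + xi) = (20.25 - 1)/(20.25 + 2) = 0.8652
E2 = Em*(1+xi*eta*Vf)/(1-eta*Vf) = 39.95 GPa

39.95 GPa


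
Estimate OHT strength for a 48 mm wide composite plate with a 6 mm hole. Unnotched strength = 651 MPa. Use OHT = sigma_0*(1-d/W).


OHT = sigma_0*(1-d/W) = 651*(1-6/48) = 569.6 MPa

569.6 MPa


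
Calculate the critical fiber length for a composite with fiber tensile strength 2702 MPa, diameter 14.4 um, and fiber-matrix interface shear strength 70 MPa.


Lc = sigma_f * d / (2 * tau_i) = 2702 * 14.4 / (2 * 70) = 277.9 um

277.9 um


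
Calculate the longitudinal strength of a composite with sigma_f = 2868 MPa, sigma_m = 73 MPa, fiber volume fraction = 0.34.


sigma_1 = sigma_f*Vf + sigma_m*(1-Vf) = 2868*0.34 + 73*0.66 = 1023.3 MPa

1023.3 MPa


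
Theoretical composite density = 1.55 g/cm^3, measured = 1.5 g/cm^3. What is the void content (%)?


Void% = (rho_theo - rho_actual)/rho_theo * 100 = (1.55 - 1.5)/1.55 * 100 = 3.23%

3.23%


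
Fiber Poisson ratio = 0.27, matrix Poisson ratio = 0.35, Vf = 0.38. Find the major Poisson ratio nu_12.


nu_12 = nu_f*Vf + nu_m*(1-Vf) = 0.27*0.38 + 0.35*0.62 = 0.3196

0.3196


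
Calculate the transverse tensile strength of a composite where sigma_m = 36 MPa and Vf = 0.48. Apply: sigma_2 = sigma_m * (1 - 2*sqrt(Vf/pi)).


factor = 1 - 2*sqrt(0.48/pi) = 0.2182
sigma_2 = 36 * 0.2182 = 7.86 MPa

7.86 MPa


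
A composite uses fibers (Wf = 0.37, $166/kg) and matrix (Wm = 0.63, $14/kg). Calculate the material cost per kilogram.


Cost = cost_f*Wf + cost_m*Wm = 166*0.37 + 14*0.63 = $70.24/kg

$70.24/kg


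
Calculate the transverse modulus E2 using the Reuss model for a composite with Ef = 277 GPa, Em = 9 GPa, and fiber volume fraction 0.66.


1/E2 = Vf/Ef + (1-Vf)/Em = 0.66/277 + 0.34/9
E2 = 24.9 GPa

24.9 GPa


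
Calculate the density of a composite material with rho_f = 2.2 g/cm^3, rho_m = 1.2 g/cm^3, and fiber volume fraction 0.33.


rho_c = rho_f*Vf + rho_m*(1-Vf) = 2.2*0.33 + 1.2*0.67 = 1.53 g/cm^3

1.53 g/cm^3


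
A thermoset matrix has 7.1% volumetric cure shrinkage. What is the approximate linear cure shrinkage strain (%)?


Linear shrinkage ≈ vol_shrink/3 = 7.1/3 = 2.367%

2.367%


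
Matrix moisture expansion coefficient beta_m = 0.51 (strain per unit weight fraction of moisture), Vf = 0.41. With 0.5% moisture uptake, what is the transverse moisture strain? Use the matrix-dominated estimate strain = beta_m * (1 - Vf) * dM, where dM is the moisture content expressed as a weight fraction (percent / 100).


dM = 0.5/100 = 0.005
strain = beta_m * (1-Vf) * dM = 0.51 * 0.59 * 0.005 = 0.0015045

0.0015045


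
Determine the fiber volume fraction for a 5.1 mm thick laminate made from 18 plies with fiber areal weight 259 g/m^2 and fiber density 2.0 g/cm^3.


Vf = n * FAW / (rho_f * h * 1000) = 18 * 259 / (2.0 * 5.1 * 1000) = 0.4571

0.4571


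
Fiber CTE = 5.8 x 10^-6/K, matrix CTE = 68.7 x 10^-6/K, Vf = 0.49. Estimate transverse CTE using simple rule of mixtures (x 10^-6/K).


alpha_2 = alpha_f*Vf + alpha_m*(1-Vf) = 5.8*0.49 + 68.7*0.51 = 37.9 x 10^-6/K

37.9 x 10^-6/K


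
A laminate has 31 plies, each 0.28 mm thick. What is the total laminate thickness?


h = n * t_ply = 31 * 0.28 = 8.68 mm

8.68 mm


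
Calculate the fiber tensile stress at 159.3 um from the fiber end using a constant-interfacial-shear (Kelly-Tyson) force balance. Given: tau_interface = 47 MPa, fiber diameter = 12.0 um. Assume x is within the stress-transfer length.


Force balance: sigma_f * (pi*d^2/4) = tau * (pi*d) * x  ->  sigma_f = 4 * tau * x / d
sigma_f = 4 * 47 * 159.3 / 12.0 = 2495.7 MPa

2495.7 MPa


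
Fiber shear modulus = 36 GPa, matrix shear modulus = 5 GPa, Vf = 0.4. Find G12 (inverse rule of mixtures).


1/G12 = Vf/Gf + (1-Vf)/Gm = 0.4/36 + 0.6/5
G12 = 7.63 GPa

7.63 GPa


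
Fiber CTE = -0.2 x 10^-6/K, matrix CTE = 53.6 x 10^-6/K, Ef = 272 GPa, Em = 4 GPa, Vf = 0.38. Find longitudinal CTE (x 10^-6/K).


E1 = Ef*Vf + Em*(1-Vf) = 105.84
alpha_1 = (alpha_f*Ef*Vf + alpha_m*Em*(1-Vf))/E1 = 1.06 x 10^-6/K

1.06 x 10^-6/K


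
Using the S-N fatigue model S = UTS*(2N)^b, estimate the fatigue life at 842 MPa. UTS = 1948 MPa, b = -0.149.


N = 0.5 * (S/UTS)^(1/b) = 0.5 * (842/1948)^(1/-0.149) = 139.2455 cycles

139.2455 cycles


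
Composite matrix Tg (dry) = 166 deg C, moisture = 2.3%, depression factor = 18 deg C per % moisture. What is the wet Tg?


Tg_wet = Tg_dry - k*moisture = 166 - 18*2.3 = 124.6 deg C

124.6 deg C


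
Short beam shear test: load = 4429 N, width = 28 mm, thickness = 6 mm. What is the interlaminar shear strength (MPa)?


ILSS = 3F/(4bh) = 3*4429/(4*28*6) = 19.77 MPa

19.77 MPa


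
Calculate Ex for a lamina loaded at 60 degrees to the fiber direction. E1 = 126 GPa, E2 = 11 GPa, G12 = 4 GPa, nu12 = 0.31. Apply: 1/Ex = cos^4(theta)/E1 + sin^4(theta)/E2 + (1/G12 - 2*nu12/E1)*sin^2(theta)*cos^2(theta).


cos^4(60) = 0.0625, sin^4(60) = 0.5625, sin^2(60)*cos^2(60) = 0.1875
1/G12 - 2*nu12/E1 = 1/4 - 2*0.31/126 = 0.245079 GPa^-1
1/Ex = 0.0625/126 + 0.5625/11 + 0.245079*0.1875 = 0.0975848 GPa^-1
Ex = 10.25 GPa

10.25 GPa


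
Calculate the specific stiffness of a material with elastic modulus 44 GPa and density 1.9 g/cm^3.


Specific stiffness = E/rho = 44/1.9 = 23.2 GPa/(g/cm^3)

23.2 GPa/(g/cm^3)


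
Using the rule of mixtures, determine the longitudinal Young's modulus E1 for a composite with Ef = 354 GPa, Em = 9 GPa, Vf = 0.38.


E1 = Ef*Vf + Em*(1-Vf) = 354*0.38 + 9*0.62 = 140.1 GPa

140.1 GPa


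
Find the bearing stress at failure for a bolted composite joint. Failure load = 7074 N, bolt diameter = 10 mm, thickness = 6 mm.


sigma_br = F/(d*h) = 7074/(10*6) = 117.9 MPa

117.9 MPa


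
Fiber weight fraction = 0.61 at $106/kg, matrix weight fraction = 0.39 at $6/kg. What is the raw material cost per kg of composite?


Cost = cost_f*Wf + cost_m*Wm = 106*0.61 + 6*0.39 = $67.0/kg

$67.0/kg


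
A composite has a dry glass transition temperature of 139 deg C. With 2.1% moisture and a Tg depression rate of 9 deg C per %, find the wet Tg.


Tg_wet = Tg_dry - k*moisture = 139 - 9*2.1 = 120.1 deg C

120.1 deg C


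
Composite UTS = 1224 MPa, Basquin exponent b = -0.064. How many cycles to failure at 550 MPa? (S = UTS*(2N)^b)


N = 0.5 * (S/UTS)^(1/b) = 0.5 * (550/1224)^(1/-0.064) = 134087.2964 cycles

134087.2964 cycles


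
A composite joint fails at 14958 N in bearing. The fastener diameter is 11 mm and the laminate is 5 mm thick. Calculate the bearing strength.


sigma_br = F/(d*h) = 14958/(11*5) = 272.0 MPa

272.0 MPa


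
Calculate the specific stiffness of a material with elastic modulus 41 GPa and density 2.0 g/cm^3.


Specific stiffness = E/rho = 41/2.0 = 20.5 GPa/(g/cm^3)

20.5 GPa/(g/cm^3)


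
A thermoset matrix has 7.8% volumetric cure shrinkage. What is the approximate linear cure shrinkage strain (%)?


Linear shrinkage ≈ vol_shrink/3 = 7.8/3 = 2.6%

2.6%


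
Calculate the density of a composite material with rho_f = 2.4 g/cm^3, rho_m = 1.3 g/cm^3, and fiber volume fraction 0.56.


rho_c = rho_f*Vf + rho_m*(1-Vf) = 2.4*0.56 + 1.3*0.44 = 1.916 g/cm^3

1.916 g/cm^3


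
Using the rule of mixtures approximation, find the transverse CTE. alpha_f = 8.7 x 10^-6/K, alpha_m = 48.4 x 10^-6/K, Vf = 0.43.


alpha_2 = alpha_f*Vf + alpha_m*(1-Vf) = 8.7*0.43 + 48.4*0.57 = 31.3 x 10^-6/K

31.3 x 10^-6/K


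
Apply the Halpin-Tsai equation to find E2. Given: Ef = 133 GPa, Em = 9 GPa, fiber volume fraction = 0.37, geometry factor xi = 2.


eta = (Ef/Em - 1)/(Ef/Em + xi) = (14.7778 - 1)/(14.7778 + 2) = 0.8212
E2 = Em*(1+xi*eta*Vf)/(1-eta*Vf) = 20.78 GPa

20.78 GPa


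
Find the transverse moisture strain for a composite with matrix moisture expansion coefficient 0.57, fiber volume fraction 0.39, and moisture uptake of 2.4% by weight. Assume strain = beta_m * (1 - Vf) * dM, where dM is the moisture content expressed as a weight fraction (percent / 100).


dM = 2.4/100 = 0.024
strain = beta_m * (1-Vf) * dM = 0.57 * 0.61 * 0.024 = 0.0083448

0.0083448


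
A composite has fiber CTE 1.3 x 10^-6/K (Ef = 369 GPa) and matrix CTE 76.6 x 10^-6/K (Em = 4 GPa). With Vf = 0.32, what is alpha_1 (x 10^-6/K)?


E1 = Ef*Vf + Em*(1-Vf) = 120.8
alpha_1 = (alpha_f*Ef*Vf + alpha_m*Em*(1-Vf))/E1 = 3.0 x 10^-6/K

3.0 x 10^-6/K


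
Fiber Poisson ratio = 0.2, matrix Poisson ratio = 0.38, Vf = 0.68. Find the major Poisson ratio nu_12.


nu_12 = nu_f*Vf + nu_m*(1-Vf) = 0.2*0.68 + 0.38*0.32 = 0.2576

0.2576


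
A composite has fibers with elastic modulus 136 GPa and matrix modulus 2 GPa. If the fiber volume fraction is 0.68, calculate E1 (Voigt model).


E1 = Ef*Vf + Em*(1-Vf) = 136*0.68 + 2*0.32 = 93.12 GPa

93.12 GPa


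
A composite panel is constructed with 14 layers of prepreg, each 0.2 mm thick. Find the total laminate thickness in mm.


h = n * t_ply = 14 * 0.2 = 2.8 mm

2.8 mm


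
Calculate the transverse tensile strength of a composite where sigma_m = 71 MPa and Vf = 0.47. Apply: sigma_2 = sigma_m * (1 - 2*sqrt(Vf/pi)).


factor = 1 - 2*sqrt(0.47/pi) = 0.2264
sigma_2 = 71 * 0.2264 = 16.08 MPa

16.08 MPa


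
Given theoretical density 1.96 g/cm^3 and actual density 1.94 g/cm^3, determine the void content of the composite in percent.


Void% = (rho_theo - rho_actual)/rho_theo * 100 = (1.96 - 1.94)/1.96 * 100 = 1.02%

1.02%


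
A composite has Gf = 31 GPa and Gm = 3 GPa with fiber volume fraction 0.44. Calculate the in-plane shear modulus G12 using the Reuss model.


1/G12 = Vf/Gf + (1-Vf)/Gm = 0.44/31 + 0.56/3
G12 = 4.98 GPa

4.98 GPa


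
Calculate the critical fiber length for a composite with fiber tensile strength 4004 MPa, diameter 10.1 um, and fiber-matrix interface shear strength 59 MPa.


Lc = sigma_f * d / (2 * tau_i) = 4004 * 10.1 / (2 * 59) = 342.7 um

342.7 um


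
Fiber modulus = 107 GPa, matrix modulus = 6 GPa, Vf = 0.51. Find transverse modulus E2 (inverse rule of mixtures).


1/E2 = Vf/Ef + (1-Vf)/Em = 0.51/107 + 0.49/6
E2 = 11.57 GPa

11.57 GPa


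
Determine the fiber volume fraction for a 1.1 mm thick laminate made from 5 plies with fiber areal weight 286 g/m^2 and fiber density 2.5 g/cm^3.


Vf = n * FAW / (rho_f * h * 1000) = 5 * 286 / (2.5 * 1.1 * 1000) = 0.52

0.52


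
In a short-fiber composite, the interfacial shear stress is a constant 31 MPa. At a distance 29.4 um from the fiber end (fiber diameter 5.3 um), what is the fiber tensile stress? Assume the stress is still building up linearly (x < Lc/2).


Force balance: sigma_f * (pi*d^2/4) = tau * (pi*d) * x  ->  sigma_f = 4 * tau * x / d
sigma_f = 4 * 31 * 29.4 / 5.3 = 687.8 MPa

687.8 MPa


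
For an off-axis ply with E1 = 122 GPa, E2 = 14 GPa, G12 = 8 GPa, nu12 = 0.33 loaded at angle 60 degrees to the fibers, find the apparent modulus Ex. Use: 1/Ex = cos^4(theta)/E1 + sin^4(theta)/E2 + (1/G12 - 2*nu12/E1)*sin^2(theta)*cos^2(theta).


cos^4(60) = 0.0625, sin^4(60) = 0.5625, sin^2(60)*cos^2(60) = 0.1875
1/G12 - 2*nu12/E1 = 1/8 - 2*0.33/122 = 0.11959 GPa^-1
1/Ex = 0.0625/122 + 0.5625/14 + 0.11959*0.1875 = 0.063114 GPa^-1
Ex = 15.84 GPa

15.84 GPa


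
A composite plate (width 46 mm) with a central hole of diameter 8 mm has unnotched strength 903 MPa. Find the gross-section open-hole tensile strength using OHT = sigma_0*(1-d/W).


OHT = sigma_0*(1-d/W) = 903*(1-8/46) = 746.0 MPa

746.0 MPa


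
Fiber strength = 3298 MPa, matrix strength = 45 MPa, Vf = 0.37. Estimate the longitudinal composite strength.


sigma_1 = sigma_f*Vf + sigma_m*(1-Vf) = 3298*0.37 + 45*0.63 = 1248.6 MPa

1248.6 MPa


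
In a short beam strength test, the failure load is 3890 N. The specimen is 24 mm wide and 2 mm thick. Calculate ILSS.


ILSS = 3F/(4bh) = 3*3890/(4*24*2) = 60.78 MPa

60.78 MPa


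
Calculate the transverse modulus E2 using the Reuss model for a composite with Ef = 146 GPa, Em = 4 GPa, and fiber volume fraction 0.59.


1/E2 = Vf/Ef + (1-Vf)/Em = 0.59/146 + 0.41/4
E2 = 9.39 GPa

9.39 GPa


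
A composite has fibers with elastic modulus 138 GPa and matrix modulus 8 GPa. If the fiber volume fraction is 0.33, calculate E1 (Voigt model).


E1 = Ef*Vf + Em*(1-Vf) = 138*0.33 + 8*0.67 = 50.9 GPa

50.9 GPa
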